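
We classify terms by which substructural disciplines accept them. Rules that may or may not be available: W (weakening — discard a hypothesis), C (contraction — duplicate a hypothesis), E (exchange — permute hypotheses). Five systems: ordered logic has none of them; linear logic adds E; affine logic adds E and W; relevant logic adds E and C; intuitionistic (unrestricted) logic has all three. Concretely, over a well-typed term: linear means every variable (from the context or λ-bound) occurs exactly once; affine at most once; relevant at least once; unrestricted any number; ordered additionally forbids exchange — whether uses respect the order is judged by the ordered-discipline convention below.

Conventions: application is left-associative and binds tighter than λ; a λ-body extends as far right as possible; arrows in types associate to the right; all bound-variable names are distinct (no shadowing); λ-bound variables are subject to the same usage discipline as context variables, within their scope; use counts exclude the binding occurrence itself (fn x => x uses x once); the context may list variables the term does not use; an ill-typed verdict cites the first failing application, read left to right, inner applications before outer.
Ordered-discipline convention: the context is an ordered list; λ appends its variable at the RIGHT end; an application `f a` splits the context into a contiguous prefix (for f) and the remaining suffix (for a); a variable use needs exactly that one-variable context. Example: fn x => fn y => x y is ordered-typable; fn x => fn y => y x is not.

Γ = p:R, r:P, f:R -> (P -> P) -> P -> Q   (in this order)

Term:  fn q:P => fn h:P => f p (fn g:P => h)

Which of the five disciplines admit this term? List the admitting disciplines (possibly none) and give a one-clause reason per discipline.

accepted by: affine, unrestricted
counts: p ×1, r ×0, f ×1, q [bound] ×0, h [bound] ×1, g [bound] ×0
use order (left to right): f, p, h
typing: ✓ — P -> P -> P -> Q
ordered: ✗, needs weakening: r, q, g unused
linear: ✗, needs weakening: r, q, g unused
affine: ✓, at most one use each (p, r, f, q, h, g)
relevant: ✗, needs weakening: r, q, g unused
unrestricted: ✓, simply typable at P -> P -> P -> Q; W, C, E all held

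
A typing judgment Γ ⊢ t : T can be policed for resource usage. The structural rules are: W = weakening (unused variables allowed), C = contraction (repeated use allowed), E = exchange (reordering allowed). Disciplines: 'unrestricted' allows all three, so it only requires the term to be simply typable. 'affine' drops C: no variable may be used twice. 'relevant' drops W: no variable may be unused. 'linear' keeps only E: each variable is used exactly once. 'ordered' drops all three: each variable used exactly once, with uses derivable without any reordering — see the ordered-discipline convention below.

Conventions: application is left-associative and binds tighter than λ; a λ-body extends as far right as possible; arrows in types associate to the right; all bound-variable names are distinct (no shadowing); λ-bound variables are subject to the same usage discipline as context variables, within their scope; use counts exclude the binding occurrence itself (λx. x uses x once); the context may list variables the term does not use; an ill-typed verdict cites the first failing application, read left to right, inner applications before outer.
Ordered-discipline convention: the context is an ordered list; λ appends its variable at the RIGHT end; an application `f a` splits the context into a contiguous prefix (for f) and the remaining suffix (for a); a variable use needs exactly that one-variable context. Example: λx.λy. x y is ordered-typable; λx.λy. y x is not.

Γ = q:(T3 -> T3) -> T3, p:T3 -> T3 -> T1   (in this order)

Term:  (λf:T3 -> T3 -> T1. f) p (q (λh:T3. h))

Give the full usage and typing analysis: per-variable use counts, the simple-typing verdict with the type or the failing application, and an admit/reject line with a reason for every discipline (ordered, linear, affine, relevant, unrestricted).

variable uses: q=1; p=1; f [bound]=1; h [bound]=1
uses in reading order: f, p, q, h
typing: the term checks, with type T3 -> T1
ordered: ✗, no contiguous prefix/suffix split fits f, p, q, h
linear: ✓, each of q, p, f, h used exactly once
affine: ✓, none of q, p, f, h used more than once
relevant: ✓, every one of q, p, f, h appears
unrestricted: ✓, well-typed at T3 -> T1; no restrictions here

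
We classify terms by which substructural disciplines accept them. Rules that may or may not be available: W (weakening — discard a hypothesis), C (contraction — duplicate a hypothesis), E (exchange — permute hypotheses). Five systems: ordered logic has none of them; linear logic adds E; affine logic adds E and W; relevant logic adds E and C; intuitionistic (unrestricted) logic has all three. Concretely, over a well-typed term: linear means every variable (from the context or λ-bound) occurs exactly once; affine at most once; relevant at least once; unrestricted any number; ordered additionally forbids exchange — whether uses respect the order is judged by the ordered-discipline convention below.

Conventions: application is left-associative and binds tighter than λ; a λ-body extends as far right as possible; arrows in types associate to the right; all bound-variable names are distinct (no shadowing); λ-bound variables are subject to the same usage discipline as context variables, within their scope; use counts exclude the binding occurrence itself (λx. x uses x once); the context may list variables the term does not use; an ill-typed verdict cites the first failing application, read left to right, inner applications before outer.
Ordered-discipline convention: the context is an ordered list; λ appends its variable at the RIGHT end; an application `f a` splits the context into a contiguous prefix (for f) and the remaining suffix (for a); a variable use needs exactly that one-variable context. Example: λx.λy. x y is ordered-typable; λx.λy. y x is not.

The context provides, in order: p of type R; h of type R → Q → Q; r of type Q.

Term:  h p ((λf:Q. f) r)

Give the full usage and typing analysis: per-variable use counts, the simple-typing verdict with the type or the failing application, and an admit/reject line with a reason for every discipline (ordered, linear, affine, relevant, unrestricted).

use counts: p: 1×; h: 1×; r: 1×; f (bound): 1×
left-to-right use order: h, p, f, r
typing: well-typed at Q
ordered: ✗ — no ordered split (uses run h, p, f, r)
linear: ✓ — single use per variable (p, h, r, f)
affine: ✓ — none of p, h, r, f used more than once
relevant: ✓ — at least one use each (p, h, r, f)
unrestricted: ✓ — type-checks (Q) and nothing is barred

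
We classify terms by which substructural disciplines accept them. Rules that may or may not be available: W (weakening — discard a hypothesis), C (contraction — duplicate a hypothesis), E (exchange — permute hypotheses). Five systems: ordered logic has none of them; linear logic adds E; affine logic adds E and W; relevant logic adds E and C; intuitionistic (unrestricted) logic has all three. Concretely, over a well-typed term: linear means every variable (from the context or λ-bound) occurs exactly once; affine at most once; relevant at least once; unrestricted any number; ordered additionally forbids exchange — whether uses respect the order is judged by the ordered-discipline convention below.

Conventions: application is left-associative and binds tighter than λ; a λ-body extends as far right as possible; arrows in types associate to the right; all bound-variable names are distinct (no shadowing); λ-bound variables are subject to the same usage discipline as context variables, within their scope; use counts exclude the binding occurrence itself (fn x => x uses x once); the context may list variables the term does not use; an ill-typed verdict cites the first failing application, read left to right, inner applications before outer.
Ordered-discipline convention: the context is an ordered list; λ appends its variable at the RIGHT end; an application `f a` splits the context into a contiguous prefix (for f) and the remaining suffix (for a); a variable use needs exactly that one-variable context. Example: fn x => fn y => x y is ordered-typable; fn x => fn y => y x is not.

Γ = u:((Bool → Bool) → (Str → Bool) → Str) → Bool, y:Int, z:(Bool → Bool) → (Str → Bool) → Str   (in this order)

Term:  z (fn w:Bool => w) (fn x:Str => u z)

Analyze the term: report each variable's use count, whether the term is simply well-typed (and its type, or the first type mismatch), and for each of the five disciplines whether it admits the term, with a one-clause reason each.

usage: u ×1, y ×0, z ×2, w [bound] ×1, x [bound] ×0
order of uses: z, w, u, z
typing: well-typed at Str
ordered ✗ (z ×2 used more than once (contraction); y, x left unused)
linear ✗ (z ×2 used more than once (contraction); y, x left unused)
affine ✗ (z ×2 used more than once (contraction))
relevant ✗ (y, x left unused)
unrestricted ✓ (type-checks (Str) and nothing is barred)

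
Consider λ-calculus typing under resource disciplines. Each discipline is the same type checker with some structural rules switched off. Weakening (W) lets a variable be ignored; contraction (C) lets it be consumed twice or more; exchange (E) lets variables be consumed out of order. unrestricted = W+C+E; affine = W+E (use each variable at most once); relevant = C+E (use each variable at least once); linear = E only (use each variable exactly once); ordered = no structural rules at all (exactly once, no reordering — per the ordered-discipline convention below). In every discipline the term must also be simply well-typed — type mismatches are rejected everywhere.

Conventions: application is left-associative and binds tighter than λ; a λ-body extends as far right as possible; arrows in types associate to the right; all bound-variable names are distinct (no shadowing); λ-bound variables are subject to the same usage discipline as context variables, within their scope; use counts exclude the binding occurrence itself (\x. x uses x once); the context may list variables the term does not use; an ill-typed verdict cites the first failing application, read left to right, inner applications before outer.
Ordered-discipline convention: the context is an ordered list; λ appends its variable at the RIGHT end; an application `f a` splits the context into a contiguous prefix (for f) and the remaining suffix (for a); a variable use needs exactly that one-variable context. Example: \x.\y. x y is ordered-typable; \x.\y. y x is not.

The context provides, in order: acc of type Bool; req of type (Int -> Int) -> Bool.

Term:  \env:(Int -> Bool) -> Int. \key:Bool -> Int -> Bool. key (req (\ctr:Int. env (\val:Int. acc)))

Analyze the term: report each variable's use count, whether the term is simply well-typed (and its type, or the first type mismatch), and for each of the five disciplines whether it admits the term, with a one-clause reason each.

use counts: acc=1; req=1; env (λ-bound)=1; key (λ-bound)=1; ctr (λ-bound)=0; val (λ-bound)=0
use order (left to right): key, req, env, acc
typing: well-typed at ((Int -> Bool) -> Int) -> (Bool -> Int -> Bool) -> Int -> Bool
ordered: ✗, ctr, val left unused
linear: ✗, ctr, val left unused
affine: ✓, no duplicate uses among acc, req, env, key, ctr, val
relevant: ✗, ctr, val left unused
unrestricted: ✓, simply typable at ((Int -> Bool) -> Int) -> (Bool -> Int -> Bool) -> Int -> Bool; W, C, E all held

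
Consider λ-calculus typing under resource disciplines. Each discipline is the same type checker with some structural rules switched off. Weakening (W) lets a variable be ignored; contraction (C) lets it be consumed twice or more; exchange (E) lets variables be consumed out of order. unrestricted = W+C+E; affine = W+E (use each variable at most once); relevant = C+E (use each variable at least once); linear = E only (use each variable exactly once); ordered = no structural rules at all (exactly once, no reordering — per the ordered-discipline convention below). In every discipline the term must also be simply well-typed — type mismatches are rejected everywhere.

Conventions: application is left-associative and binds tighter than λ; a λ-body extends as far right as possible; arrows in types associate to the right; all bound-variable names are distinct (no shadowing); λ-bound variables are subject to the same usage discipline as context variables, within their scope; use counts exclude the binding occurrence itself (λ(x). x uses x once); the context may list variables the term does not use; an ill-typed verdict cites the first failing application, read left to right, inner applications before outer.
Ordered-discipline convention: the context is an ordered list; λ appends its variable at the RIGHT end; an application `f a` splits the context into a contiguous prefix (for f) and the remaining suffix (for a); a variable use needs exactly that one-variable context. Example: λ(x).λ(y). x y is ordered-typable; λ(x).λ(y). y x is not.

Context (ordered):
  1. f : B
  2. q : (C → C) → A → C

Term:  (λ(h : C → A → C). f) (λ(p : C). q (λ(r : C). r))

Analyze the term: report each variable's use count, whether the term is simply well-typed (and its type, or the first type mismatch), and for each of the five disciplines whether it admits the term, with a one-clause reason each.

counts: f=1; q=1; h (λ-bound)=0; p (λ-bound)=0; r (λ-bound)=1
uses in reading order: f, q, r
typing: the term checks, with type B
ordered: ✗, h, p left unused
linear: ✗, h, p left unused
affine: ✓, no duplicate uses among f, q, h, p, r
relevant: ✗, h, p left unused
unrestricted: ✓, well-typed at B; no restrictions here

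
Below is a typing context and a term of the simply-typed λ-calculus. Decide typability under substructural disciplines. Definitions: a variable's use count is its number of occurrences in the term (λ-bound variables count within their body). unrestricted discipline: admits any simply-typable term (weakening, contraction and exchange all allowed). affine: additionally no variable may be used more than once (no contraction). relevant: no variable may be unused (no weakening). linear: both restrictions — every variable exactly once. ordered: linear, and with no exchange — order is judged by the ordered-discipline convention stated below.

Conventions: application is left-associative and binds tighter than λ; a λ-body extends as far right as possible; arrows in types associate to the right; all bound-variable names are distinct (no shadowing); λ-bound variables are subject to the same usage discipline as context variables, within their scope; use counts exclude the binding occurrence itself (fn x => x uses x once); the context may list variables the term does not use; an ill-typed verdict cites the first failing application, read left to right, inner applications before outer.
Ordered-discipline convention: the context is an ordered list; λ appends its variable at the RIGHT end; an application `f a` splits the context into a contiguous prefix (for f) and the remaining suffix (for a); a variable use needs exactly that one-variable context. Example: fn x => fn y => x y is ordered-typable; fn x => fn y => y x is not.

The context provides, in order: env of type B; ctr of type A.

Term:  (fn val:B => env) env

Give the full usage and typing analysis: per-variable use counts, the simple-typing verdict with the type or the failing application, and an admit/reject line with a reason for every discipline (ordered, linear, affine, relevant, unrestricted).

usage: env: 2, ctr: 0, val (bound): 0
order of uses: env, env
typing: ✓ — B
ordered: ✗ — uses contraction: env ×2; unused: ctr, val — weakening required
linear: ✗ — uses contraction: env ×2; unused: ctr, val — weakening required
affine: ✗ — uses contraction: env ×2
relevant: ✗ — unused: ctr, val — weakening required
unrestricted: ✓ — type-checks (B) and nothing is barred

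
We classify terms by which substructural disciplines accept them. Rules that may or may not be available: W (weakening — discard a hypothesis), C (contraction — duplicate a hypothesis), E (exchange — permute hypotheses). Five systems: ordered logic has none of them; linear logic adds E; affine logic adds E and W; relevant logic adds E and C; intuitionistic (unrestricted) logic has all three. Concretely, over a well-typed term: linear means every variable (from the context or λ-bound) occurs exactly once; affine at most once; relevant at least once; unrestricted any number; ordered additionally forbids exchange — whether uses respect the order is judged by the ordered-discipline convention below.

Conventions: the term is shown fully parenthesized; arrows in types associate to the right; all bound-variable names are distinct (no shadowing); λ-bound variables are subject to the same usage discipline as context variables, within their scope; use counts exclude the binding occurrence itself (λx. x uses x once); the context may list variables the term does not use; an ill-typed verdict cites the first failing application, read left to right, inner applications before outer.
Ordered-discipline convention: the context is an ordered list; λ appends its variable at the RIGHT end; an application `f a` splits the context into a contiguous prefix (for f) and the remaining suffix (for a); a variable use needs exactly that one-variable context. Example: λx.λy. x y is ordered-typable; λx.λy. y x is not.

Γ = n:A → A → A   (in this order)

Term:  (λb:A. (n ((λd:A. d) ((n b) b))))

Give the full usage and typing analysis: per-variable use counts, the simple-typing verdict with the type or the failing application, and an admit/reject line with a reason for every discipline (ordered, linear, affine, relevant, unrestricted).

usage: n: 2, b (λ-bound): 2, d (λ-bound): 1
uses in reading order: n, d, n, b, b
typing: the term checks, with type A → A → A
ordered: ✗, repeated use of n ×2, b ×2
linear: ✗, repeated use of n ×2, b ×2
affine: ✗, repeated use of n ×2, b ×2
relevant: ✓, none of n, b, d goes unused
unrestricted: ✓, type-checks (A → A → A) and nothing is barred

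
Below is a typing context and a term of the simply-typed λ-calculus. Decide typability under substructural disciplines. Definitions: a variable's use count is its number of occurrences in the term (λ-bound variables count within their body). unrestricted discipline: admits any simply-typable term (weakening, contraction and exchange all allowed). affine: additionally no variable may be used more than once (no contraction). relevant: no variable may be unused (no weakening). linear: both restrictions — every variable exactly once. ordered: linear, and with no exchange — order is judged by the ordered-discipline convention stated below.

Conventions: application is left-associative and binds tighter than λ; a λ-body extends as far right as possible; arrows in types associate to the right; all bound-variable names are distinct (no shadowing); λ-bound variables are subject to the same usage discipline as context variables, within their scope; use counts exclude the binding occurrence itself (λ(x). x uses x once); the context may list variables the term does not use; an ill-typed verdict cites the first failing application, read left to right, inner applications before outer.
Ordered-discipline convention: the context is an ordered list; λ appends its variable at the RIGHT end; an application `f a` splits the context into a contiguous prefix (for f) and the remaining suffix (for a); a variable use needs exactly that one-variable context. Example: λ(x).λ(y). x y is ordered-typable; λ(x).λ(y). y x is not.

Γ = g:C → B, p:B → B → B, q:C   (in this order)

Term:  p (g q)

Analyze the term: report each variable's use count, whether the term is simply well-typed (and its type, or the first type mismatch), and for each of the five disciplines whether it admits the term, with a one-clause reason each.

use counts: g: 1×, p: 1×, q: 1×
uses in reading order: p, g, q
typing: the term checks, with type B → B
ordered ✗ (needs exchange: uses follow p, g, q)
linear ✓ (single use per variable (g, p, q))
affine ✓ (none of g, p, q used more than once)
relevant ✓ (none of g, p, q goes unused)
unrestricted ✓ (typability at B → B is all that's needed)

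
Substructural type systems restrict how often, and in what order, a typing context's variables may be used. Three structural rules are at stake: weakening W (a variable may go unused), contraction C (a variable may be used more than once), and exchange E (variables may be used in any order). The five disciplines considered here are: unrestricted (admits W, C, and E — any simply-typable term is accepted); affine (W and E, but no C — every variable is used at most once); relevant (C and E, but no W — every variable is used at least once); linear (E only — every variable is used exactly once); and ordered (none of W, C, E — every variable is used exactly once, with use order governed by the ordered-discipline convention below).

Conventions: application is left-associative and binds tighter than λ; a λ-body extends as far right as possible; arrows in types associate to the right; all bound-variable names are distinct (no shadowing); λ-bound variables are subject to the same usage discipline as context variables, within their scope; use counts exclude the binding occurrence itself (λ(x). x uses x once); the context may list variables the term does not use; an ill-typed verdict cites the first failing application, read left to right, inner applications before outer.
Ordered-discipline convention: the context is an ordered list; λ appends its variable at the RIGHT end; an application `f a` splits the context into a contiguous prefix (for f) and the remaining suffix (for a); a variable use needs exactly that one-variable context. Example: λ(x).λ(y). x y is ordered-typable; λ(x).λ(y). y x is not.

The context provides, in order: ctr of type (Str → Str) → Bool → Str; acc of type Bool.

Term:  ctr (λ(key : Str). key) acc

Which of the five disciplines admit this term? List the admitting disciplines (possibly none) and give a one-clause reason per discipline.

admitted in: ordered, linear, affine, relevant, unrestricted
use counts: ctr: 1, acc: 1, key (λ-bound): 1
use order (left to right): ctr, key, acc
typing: well-typed at Str
ordered: ✓, ctr, acc, key: once each, no exchange needed
linear: ✓, each of ctr, acc, key used exactly once
affine: ✓, at most one use each (ctr, acc, key)
relevant: ✓, every one of ctr, acc, key appears
unrestricted: ✓, type-checks (Str) and nothing is barred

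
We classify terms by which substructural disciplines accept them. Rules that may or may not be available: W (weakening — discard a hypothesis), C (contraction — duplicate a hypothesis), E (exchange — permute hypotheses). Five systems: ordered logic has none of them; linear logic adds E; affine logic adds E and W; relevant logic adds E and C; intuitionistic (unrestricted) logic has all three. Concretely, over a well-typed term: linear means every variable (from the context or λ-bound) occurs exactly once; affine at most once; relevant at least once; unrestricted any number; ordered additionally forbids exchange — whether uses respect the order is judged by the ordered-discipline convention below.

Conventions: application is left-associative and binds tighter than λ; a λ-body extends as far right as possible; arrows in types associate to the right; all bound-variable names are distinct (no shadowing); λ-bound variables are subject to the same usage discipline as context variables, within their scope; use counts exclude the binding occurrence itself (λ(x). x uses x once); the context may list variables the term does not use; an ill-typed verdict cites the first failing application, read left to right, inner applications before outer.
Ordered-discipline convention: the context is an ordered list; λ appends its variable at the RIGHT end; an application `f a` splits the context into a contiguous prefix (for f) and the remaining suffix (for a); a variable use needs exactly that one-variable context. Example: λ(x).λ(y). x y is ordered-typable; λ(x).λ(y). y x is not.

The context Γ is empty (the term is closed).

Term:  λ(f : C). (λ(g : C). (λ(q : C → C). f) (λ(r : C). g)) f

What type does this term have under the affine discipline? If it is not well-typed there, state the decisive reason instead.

not well-typed under affine — needs contraction — f ×2
use counts: f (bound): 2×; g (bound): 1×; q (bound): 0×; r (bound): 0×
use order (left to right): f, g, f
typing: ✓ — C → C
per-discipline verdicts: ordered ✗ | linear ✗ | affine ✗ | relevant ✗ | unrestricted ✓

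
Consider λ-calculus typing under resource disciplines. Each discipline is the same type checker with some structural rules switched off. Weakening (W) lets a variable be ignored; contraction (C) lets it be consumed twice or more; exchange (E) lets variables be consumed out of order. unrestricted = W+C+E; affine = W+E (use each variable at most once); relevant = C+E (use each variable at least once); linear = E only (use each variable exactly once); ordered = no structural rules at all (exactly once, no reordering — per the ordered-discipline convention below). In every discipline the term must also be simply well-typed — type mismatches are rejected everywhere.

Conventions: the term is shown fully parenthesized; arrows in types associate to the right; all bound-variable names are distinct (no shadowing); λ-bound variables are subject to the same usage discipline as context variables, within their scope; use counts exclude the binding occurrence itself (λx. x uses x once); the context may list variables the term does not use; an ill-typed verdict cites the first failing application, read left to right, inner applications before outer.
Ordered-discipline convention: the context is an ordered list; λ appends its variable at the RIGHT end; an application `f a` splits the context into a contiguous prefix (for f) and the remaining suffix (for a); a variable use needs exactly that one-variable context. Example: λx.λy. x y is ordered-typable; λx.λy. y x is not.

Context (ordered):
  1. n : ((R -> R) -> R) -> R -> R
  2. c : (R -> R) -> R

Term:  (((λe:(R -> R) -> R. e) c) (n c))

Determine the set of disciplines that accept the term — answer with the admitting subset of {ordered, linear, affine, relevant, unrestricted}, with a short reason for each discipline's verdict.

admitted by: relevant, unrestricted
use counts: n=1, c=2, e (bound)=1
left-to-right use order: e, c, n, c
typing: the term checks, with type R
ordered: ✗ — uses contraction: c ×2
linear: ✗ — uses contraction: c ×2
affine: ✗ — uses contraction: c ×2
relevant: ✓ — n, c, e: all used, weakening unneeded
unrestricted: ✓ — simply typable at R; W, C, E all held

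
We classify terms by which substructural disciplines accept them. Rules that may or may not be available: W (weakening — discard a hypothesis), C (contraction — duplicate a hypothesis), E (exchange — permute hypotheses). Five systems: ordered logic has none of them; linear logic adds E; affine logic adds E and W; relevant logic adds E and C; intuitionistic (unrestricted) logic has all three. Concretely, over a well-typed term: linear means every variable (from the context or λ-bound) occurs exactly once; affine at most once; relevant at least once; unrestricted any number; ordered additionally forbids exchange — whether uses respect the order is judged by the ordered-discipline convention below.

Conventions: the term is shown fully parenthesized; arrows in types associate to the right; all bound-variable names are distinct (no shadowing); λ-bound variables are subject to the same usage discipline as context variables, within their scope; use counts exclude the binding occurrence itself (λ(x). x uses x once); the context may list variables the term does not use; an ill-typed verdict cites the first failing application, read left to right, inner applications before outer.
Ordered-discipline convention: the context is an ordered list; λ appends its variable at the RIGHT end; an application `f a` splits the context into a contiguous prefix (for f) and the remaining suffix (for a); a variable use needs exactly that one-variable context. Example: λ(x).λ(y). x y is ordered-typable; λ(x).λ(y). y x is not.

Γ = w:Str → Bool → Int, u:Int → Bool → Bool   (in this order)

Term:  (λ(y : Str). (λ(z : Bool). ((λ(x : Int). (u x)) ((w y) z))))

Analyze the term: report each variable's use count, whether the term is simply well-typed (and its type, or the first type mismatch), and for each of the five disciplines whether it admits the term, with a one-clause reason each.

counts: w: 1; u: 1; y (bound): 1; z (bound): 1; x (bound): 1
order of uses: u, x, w, y, z
typing: ✓ — Str → Bool → Bool → Bool
ordered: ✗, no contiguous prefix/suffix split fits u, x, w, y, z
linear: ✓, single use per variable (w, u, y, z, x)
affine: ✓, w, u, y, z, x: no repeats, contraction unneeded
relevant: ✓, none of w, u, y, z, x goes unused
unrestricted: ✓, simply typable at Str → Bool → Bool → Bool; W, C, E all held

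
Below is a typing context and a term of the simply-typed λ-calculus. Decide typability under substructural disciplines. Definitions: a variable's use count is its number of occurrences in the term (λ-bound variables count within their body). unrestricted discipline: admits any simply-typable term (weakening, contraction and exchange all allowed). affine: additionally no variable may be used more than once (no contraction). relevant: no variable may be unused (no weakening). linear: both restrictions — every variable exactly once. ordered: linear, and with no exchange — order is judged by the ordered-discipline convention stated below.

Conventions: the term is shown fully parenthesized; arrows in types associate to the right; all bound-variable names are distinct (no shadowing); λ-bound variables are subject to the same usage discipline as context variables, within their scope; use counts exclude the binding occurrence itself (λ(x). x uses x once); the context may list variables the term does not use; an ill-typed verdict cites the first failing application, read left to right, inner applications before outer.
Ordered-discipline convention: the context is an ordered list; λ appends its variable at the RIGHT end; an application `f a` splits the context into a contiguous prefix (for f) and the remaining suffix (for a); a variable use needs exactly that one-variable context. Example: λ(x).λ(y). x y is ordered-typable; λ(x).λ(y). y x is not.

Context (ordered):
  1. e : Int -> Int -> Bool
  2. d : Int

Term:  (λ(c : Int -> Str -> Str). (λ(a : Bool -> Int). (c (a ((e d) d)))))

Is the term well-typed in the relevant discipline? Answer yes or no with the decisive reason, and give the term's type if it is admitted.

yes — every one of e, d, c, a appears; term : (Int -> Str -> Str) -> (Bool -> Int) -> Str -> Str
usage: e=1, d=2, c (bound)=1, a (bound)=1
use order (left to right): c, a, e, d, d
typing: well-typed — term : (Int -> Str -> Str) -> (Bool -> Int) -> Str -> Str
summary: ordered ✗ | linear ✗ | affine ✗ | relevant ✓ | unrestricted ✓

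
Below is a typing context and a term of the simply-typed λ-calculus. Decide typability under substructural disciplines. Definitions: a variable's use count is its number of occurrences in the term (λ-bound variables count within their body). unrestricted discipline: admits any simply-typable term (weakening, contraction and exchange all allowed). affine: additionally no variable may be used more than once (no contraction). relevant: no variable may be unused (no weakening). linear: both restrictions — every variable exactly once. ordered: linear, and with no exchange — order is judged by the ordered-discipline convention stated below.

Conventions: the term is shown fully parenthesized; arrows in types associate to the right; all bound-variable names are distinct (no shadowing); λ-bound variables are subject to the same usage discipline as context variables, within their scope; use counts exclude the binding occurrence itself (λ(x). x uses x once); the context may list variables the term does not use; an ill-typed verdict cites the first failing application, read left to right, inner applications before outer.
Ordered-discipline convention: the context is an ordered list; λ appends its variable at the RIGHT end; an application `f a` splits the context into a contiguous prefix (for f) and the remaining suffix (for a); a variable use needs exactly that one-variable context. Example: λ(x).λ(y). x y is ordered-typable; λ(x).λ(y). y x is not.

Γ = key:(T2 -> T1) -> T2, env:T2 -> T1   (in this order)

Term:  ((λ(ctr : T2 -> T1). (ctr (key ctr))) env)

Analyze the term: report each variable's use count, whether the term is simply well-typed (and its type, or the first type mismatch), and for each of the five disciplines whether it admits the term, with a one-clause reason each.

variable uses: key=1, env=1, ctr (bound)=2
order of uses: ctr, key, ctr, env
typing: well-typed — term : T1
ordered: ✗, ctr ×2 used more than once (contraction)
linear: ✗, ctr ×2 used more than once (contraction)
affine: ✗, ctr ×2 used more than once (contraction)
relevant: ✓, at least one use each (key, env, ctr)
unrestricted: ✓, typability at T1 is all that's needed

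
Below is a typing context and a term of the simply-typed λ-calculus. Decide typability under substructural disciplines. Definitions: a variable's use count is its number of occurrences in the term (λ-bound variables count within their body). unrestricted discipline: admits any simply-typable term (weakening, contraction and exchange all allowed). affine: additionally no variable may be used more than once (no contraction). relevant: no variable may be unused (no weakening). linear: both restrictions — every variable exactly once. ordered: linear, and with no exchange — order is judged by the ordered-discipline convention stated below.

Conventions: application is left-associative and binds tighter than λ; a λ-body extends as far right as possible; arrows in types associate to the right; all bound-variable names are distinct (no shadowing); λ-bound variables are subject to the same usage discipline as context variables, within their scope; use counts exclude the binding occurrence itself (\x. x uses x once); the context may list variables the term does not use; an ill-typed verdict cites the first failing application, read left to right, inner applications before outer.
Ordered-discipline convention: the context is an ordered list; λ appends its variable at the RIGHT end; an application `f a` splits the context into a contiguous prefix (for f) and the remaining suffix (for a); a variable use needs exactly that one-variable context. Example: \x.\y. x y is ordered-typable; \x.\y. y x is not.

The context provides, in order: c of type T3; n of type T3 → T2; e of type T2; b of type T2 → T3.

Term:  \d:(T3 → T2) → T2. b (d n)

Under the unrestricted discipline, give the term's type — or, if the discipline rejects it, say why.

term : ((T3 → T2) → T2) → T3
use counts: c: 0, n: 1, e: 0, b: 1, d (bound): 1
order of uses: b, d, n
typing: the term checks, with type ((T3 → T2) → T2) → T3
per-discipline verdicts: ordered ✗ | linear ✗ | affine ✓ | relevant ✗ | unrestricted ✓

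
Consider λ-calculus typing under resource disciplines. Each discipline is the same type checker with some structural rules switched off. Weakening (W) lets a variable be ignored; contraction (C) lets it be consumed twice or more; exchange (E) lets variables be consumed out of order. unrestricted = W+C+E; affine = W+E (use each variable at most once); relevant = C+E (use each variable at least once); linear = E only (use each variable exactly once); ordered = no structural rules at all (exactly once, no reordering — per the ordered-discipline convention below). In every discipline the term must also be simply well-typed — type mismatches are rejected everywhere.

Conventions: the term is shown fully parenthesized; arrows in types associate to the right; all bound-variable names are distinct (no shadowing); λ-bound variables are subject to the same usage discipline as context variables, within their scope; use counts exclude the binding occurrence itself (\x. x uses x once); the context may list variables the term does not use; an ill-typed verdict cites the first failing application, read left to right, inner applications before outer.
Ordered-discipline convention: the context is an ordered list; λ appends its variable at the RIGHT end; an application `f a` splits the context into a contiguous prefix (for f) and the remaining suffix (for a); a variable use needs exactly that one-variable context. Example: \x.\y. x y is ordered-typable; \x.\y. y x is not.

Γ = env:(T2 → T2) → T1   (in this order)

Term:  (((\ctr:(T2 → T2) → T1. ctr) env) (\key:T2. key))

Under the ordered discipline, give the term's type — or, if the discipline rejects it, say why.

term : T1
variable uses: env: 1×, ctr (λ-bound): 1×, key (λ-bound): 1×
use order (left to right): ctr, env, key
typing: the term checks, with type T1
per-discipline verdicts: ordered ✓; linear ✓; affine ✓; relevant ✓; unrestricted ✓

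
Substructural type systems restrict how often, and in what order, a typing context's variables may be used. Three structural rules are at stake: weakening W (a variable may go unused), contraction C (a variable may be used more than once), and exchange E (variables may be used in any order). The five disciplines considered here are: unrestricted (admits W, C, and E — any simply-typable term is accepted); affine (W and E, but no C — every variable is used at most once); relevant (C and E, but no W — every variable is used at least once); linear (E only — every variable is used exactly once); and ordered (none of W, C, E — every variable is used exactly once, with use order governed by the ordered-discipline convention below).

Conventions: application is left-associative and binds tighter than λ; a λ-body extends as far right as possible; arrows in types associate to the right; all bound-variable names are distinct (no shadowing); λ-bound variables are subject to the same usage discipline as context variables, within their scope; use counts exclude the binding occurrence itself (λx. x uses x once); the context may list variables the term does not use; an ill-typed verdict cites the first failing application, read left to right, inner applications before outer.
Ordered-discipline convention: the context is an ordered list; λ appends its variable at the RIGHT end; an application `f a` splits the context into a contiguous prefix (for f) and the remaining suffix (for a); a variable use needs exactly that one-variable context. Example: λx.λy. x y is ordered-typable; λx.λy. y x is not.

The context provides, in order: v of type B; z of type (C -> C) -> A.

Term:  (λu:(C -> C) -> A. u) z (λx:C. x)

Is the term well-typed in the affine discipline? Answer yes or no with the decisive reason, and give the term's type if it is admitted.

yes — no duplicate uses among v, z, u, x; term : A
variable uses: v: 0, z: 1, u [bound]: 1, x [bound]: 1
uses in reading order: u, z, x
typing: ✓ — A
all disciplines: ordered ✗ · linear ✗ · affine ✓ · relevant ✗ · unrestricted ✓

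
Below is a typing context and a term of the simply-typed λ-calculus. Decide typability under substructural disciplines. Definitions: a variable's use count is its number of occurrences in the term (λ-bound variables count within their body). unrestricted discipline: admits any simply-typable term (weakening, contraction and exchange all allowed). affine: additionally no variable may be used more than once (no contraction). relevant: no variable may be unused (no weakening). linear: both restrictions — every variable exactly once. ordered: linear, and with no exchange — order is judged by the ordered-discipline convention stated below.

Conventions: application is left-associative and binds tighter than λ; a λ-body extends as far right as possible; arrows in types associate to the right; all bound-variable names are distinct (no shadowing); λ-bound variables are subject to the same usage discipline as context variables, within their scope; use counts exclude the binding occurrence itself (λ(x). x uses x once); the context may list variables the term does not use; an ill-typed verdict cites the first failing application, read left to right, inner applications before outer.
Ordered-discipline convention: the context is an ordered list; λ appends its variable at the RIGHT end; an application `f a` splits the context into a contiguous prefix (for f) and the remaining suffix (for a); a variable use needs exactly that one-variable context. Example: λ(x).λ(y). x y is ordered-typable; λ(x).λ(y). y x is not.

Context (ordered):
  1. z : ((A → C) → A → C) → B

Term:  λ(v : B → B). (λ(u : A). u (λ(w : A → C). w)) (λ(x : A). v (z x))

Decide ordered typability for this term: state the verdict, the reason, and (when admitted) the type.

no — a type mismatch blocks all five
usage: z: 1, v [bound]: 1, u [bound]: 1, w [bound]: 1, x [bound]: 1
use order (left to right): u, w, v, z, x
typing: ill-typed: applying a non-function (A)
across the five disciplines: ordered ✗; linear ✗; affine ✗; relevant ✗; unrestricted ✗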